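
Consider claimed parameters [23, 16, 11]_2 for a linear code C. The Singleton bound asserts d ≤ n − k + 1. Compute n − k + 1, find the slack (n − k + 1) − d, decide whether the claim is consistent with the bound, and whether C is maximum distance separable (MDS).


Singleton RHS = n − k + 1 = 8, slack = -3, bound violated (no such code; not MDS).

Singleton bound: d ≤ n − k + 1.
Here n = 23, k = 16, so n − k + 1 = 8.
Given d = 11, check d ≤ 8: NO.
Slack = (n − k + 1) − d = -3.
The slack is negative: d = 11 exceeds n − k + 1 = 8 by 3, so the Singleton bound is violated and no linear [23, 16, 11]_2 code can exist. In particular it is not MDS (MDS requires d = n − k + 1 exactly).
Description: the claimed parameters are [23, 16, 11]_2; such a code would be impossible (violates the Singleton bound).


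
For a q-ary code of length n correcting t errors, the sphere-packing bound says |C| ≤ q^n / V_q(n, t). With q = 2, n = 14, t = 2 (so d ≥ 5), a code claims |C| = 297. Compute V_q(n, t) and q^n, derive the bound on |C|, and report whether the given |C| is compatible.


V_q(n, t) = 106, q^n = 16384, Hamming bound = 154, |C| = 297 > bound (violated).

Step 1: Compute V_q(n, t) = Σ_{j=0}^2 C(n, j) (q−1)^j.
  j = 0: C(14,0)·(1)^0 = 1·1 = 1.
  j = 1: C(14,1)·(1)^1 = 14·1 = 14.
  j = 2: C(14,2)·(1)^2 = 91·1 = 91.
  V_q(n, t) = 1 + 14 + 91 = 106.
Step 2: q^n = 2^14 = 16384.
Step 3: Hamming bound ⌊q^n / V_q(n,t)⌋ = ⌊16384/106⌋ = 154.
Step 4: Compare |C| = 297 to 154: violated.
The claimed |C| lies above the Hamming bound, so no 2-ary code of length 14 with d ≥ 5 can have 297 codewords.


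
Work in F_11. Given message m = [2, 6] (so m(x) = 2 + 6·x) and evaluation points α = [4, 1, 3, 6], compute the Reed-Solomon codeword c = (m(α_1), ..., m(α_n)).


c = [4, 8, 9, 5]

Message polynomial: m(x) = 2 + 6·x (mod 11).
For each evaluation point α_i, compute m(α_i) mod 11:
  α_1 = 4: Horner steps 6 → 4, so m(4) = 4.
  α_2 = 1: Horner steps 6 → 8, so m(1) = 8.
  α_3 = 3: Horner steps 6 → 9, so m(3) = 9.
  α_4 = 6: Horner steps 6 → 5, so m(6) = 5.
Codeword c = [4, 8, 9, 5] ∈ F_11^4.


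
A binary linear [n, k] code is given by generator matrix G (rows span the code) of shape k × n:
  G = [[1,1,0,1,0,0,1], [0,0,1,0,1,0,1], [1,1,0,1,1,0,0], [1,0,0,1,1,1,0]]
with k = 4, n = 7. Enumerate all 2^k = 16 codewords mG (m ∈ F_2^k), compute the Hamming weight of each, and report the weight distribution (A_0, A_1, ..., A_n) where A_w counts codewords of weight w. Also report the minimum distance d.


Weight distribution: A_0 = 1, A_1 = 1, A_2 = 2, A_3 = 2, A_4 = 5, A_5 = 5. Minimum distance d = 1.

Enumerate all 2^4 = 16 messages m ∈ F_2^4.
For each, compute codeword c = mG in F_2^7, then tally its weight.
  m = 0000 → c = 0000000, weight = 0.
  m = 1000 → c = 1101001, weight = 4.
  m = 0100 → c = 0010101, weight = 3.
  m = 1100 → c = 1111100, weight = 5.
  m = 0010 → c = 1101100, weight = 4.
  m = 1010 → c = 0000101, weight = 2.
  m = 0110 → c = 1111001, weight = 5.
  m = 1110 → c = 0010000, weight = 1.
  m = 0001 → c = 1001110, weight = 4.
  m = 1001 → c = 0100111, weight = 4.
  m = 0101 → c = 1011011, weight = 5.
  m = 1101 → c = 0110010, weight = 3.
  m = 0011 → c = 0100010, weight = 2.
  m = 1011 → c = 1001011, weight = 4.
  m = 0111 → c = 0110111, weight = 5.
  m = 1111 → c = 1011110, weight = 5.
Tally weights:
  weight 0: 1 codewords.
  weight 1: 1 codewords.
  weight 2: 2 codewords.
  weight 3: 2 codewords.
  weight 4: 5 codewords.
  weight 5: 5 codewords.
Minimum distance d = smallest w > 0 with A_w > 0 = 1.
Sanity: Σ A_w = 16 = 2^4 = 16 ✓.


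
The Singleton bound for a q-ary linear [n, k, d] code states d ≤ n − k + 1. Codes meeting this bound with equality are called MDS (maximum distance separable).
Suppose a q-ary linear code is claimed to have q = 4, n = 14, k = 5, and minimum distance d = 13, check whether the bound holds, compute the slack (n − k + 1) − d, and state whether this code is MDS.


Singleton RHS = n − k + 1 = 10, slack = -3, bound violated (no such code; not MDS).

Singleton bound: d ≤ n − k + 1.
Here n = 14, k = 5, so n − k + 1 = 10.
Given d = 13, check d ≤ 10: NO.
Slack = (n − k + 1) − d = -3.
The slack is negative: d = 13 exceeds n − k + 1 = 10 by 3, so the Singleton bound is violated and no linear [14, 5, 13]_4 code can exist. In particular it is not MDS (MDS requires d = n − k + 1 exactly).
Description: the claimed parameters are [14, 5, 13]_4; such a code would be impossible (violates the Singleton bound).


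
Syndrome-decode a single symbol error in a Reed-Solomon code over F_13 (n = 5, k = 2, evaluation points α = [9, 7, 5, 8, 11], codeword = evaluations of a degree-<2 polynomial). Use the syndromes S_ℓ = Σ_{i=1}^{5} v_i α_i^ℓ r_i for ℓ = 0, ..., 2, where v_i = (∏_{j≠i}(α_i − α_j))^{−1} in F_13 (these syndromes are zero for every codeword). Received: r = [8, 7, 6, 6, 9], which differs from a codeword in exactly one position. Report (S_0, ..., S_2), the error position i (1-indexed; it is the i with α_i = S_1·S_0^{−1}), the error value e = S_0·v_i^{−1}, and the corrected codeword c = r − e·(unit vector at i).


S = (2, 3, 11), error at position 4, error magnitude e = 5, c = [8, 7, 6, 1, 9].

Step 1: column multipliers v_i = (∏_{j≠i}(α_i − α_j))^{−1} mod 13.
  i = 1 (α = 9): (9−7)(9−5)(9−8)(9−11) = 2·4·1·(−2) = −16 ≡ 10, so v_1 = 10^{−1} = 4 (mod 13).
  i = 2 (α = 7): (7−9)(7−5)(7−8)(7−11) = (−2)·2·(−1)·(−4) = −16 ≡ 10, so v_2 = 10^{−1} = 4 (mod 13).
  i = 3 (α = 5): (5−9)(5−7)(5−8)(5−11) = (−4)·(−2)·(−3)·(−6) = 144 ≡ 1, so v_3 = 1^{−1} = 1 (mod 13).
  i = 4 (α = 8): (8−9)(8−7)(8−5)(8−11) = (−1)·1·3·(−3) = 9 ≡ 9, so v_4 = 9^{−1} = 3 (mod 13).
  i = 5 (α = 11): (11−9)(11−7)(11−5)(11−8) = 2·4·6·3 = 144 ≡ 1, so v_5 = 1^{−1} = 1 (mod 13).
  v = [4, 4, 1, 3, 1].
Step 2: syndromes of r = [8, 7, 6, 6, 9] (all sums mod 13).
  S_0 = Σ v_i r_i = 4·8 + 4·7 + 1·6 + 3·6 + 1·9 = 93 ≡ 2.
  S_1 = Σ v_i α_i r_i = 4·9·8 + 4·7·7 + 1·5·6 + 3·8·6 + 1·11·9 = 757 ≡ 3.
  α_i^2 mod 13 = [3, 10, 12, 12, 4].
  S_2 = Σ v_i α_i^2 r_i = 4·3·8 + 4·10·7 + 1·12·6 + 3·12·6 + 1·4·9 = 700 ≡ 11.
  S = (2, 3, 11) ≠ 0, so r is not a codeword (an error is present).
Step 3: locate the error. For a single error e at position i, S_ℓ = v_i·e·α_i^ℓ, so α_err = S_1/S_0.
  S_0^{−1} = 2^{−1} = 7 (mod 13), so α_err = 3·7 = 21 ≡ 8 = α_4. Error position i = 4.
  Consistency check: S_2/S_1 = 11·9 = 99 ≡ 8 = α_err ✓ (single-error assumption holds).
Step 4: error magnitude e = S_0/v_4 = S_0·∏_{j≠4}(α_4 − α_j) = 2·9 = 18 ≡ 5 (mod 13).
Step 5: correct position 4: c_4 = r_4 − e = 6 − 5 ≡ 1 (mod 13). Hence c = [8, 7, 6, 1, 9].
  Check: interpolating c through the α_i gives m(x) = 10 + 7·x (degree < 2) with m(α_i) = c_i for every i, so c is indeed a codeword.


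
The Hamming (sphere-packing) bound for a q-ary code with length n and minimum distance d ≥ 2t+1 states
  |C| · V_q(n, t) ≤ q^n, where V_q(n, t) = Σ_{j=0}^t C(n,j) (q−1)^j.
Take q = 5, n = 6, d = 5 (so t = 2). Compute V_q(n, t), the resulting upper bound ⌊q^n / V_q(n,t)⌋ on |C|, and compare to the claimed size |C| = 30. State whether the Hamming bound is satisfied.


V_q(n, t) = 265, q^n = 15625, Hamming bound = 58, |C| = 30 ≤ bound (satisfied).

Step 1: Compute V_q(n, t) = Σ_{j=0}^2 C(n, j) (q−1)^j.
  j = 0: C(6,0)·(4)^0 = 1·1 = 1.
  j = 1: C(6,1)·(4)^1 = 6·4 = 24.
  j = 2: C(6,2)·(4)^2 = 15·16 = 240.
  V_q(n, t) = 1 + 24 + 240 = 265.
Step 2: q^n = 5^6 = 15625.
Step 3: Hamming bound ⌊q^n / V_q(n,t)⌋ = ⌊15625/265⌋ = 58.
Step 4: Compare |C| = 30 to 58: satisfied.
The claimed |C| lies below the Hamming bound.


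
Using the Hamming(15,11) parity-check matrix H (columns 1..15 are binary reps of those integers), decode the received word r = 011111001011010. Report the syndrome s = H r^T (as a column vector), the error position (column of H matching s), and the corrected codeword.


s = (0, 1, 1, 0)^T, error position = 6, corrected codeword c = 011110001011010

Compute s = H r^T mod 2 one row at a time:
  s_1 = 0 + 1 + 0 + 1 + 1 + 0 + 1 + 0 = 4 ≡ 0 (mod 2).
  s_2 = 1 + 1 + 1 + 0 + 1 + 0 + 1 + 0 = 5 ≡ 1 (mod 2).
  s_3 = 1 + 1 + 1 + 0 + 0 + 1 + 1 + 0 = 5 ≡ 1 (mod 2).
  s_4 = 0 + 1 + 1 + 0 + 1 + 1 + 0 + 0 = 4 ≡ 0 (mod 2).
s = (0, 1, 1, 0)^T — this equals column 6 of H (binary 0110), so error is at position 6.
Correct: flip bit 6 of r = 011111001011010 to get c = 011110001011010.


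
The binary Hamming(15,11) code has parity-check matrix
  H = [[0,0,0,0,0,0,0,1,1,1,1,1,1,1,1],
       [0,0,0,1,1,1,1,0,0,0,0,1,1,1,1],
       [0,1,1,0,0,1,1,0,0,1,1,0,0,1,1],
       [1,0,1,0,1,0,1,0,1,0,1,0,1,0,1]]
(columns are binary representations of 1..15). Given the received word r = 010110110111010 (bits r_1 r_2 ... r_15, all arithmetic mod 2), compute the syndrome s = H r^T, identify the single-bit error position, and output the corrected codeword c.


s = (1, 1, 1, 1)^T, error position = 15, corrected codeword c = 010110110111011

Compute s = H r^T mod 2 one row at a time:
  s_1 = 1 + 0 + 1 + 1 + 1 + 0 + 1 + 0 = 5 ≡ 1 (mod 2).
  s_2 = 1 + 1 + 0 + 1 + 1 + 0 + 1 + 0 = 5 ≡ 1 (mod 2).
  s_3 = 1 + 0 + 0 + 1 + 1 + 1 + 1 + 0 = 5 ≡ 1 (mod 2).
  s_4 = 0 + 0 + 1 + 1 + 0 + 1 + 0 + 0 = 3 ≡ 1 (mod 2).
s = (1, 1, 1, 1)^T — this equals column 15 of H (binary 1111), so error is at position 15.
Correct: flip bit 15 of r = 010110110111010 to get c = 010110110111011.


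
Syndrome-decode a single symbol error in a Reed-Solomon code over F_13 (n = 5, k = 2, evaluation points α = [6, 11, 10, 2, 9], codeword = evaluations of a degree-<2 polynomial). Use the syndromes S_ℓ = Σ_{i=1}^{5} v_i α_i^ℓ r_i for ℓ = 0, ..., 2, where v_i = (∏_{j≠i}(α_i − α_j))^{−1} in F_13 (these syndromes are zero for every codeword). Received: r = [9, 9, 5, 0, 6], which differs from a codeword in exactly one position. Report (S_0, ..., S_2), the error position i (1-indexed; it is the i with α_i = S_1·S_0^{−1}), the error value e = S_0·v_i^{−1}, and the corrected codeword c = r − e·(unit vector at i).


S = (8, 10, 6), error at position 2, error magnitude e = 5, c = [9, 4, 5, 0, 6].

Step 1: column multipliers v_i = (∏_{j≠i}(α_i − α_j))^{−1} mod 13.
  i = 1 (α = 6): (6−11)(6−10)(6−2)(6−9) = (−5)·(−4)·4·(−3) = −240 ≡ 7, so v_1 = 7^{−1} = 2 (mod 13).
  i = 2 (α = 11): (11−6)(11−10)(11−2)(11−9) = 5·1·9·2 = 90 ≡ 12, so v_2 = 12^{−1} = 12 (mod 13).
  i = 3 (α = 10): (10−6)(10−11)(10−2)(10−9) = 4·(−1)·8·1 = −32 ≡ 7, so v_3 = 7^{−1} = 2 (mod 13).
  i = 4 (α = 2): (2−6)(2−11)(2−10)(2−9) = (−4)·(−9)·(−8)·(−7) = 2016 ≡ 1, so v_4 = 1^{−1} = 1 (mod 13).
  i = 5 (α = 9): (9−6)(9−11)(9−10)(9−2) = 3·(−2)·(−1)·7 = 42 ≡ 3, so v_5 = 3^{−1} = 9 (mod 13).
  v = [2, 12, 2, 1, 9].
Step 2: syndromes of r = [9, 9, 5, 0, 6] (all sums mod 13).
  S_0 = Σ v_i r_i = 2·9 + 12·9 + 2·5 + 1·0 + 9·6 = 190 ≡ 8.
  S_1 = Σ v_i α_i r_i = 2·6·9 + 12·11·9 + 2·10·5 + 1·2·0 + 9·9·6 = 1882 ≡ 10.
  α_i^2 mod 13 = [10, 4, 9, 4, 3].
  S_2 = Σ v_i α_i^2 r_i = 2·10·9 + 12·4·9 + 2·9·5 + 1·4·0 + 9·3·6 = 864 ≡ 6.
  S = (8, 10, 6) ≠ 0, so r is not a codeword (an error is present).
Step 3: locate the error. For a single error e at position i, S_ℓ = v_i·e·α_i^ℓ, so α_err = S_1/S_0.
  S_0^{−1} = 8^{−1} = 5 (mod 13), so α_err = 10·5 = 50 ≡ 11 = α_2. Error position i = 2.
  Consistency check: S_2/S_1 = 6·4 = 24 ≡ 11 = α_err ✓ (single-error assumption holds).
Step 4: error magnitude e = S_0/v_2 = S_0·∏_{j≠2}(α_2 − α_j) = 8·12 = 96 ≡ 5 (mod 13).
Step 5: correct position 2: c_2 = r_2 − e = 9 − 5 ≡ 4 (mod 13). Hence c = [9, 4, 5, 0, 6].
  Check: interpolating c through the α_i gives m(x) = 2 + 12·x (degree < 2) with m(α_i) = c_i for every i, so c is indeed a codeword.


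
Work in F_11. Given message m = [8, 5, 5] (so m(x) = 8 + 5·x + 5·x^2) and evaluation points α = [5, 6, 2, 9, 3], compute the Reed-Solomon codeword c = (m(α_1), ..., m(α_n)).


c = [4, 9, 5, 7, 2]

Message polynomial: m(x) = 8 + 5·x + 5·x^2 (mod 11).
For each evaluation point α_i, compute m(α_i) mod 11:
  α_1 = 5: Horner steps 5 → 8 → 4, so m(5) = 4.
  α_2 = 6: Horner steps 5 → 2 → 9, so m(6) = 9.
  α_3 = 2: Horner steps 5 → 4 → 5, so m(2) = 5.
  α_4 = 9: Horner steps 5 → 6 → 7, so m(9) = 7.
  α_5 = 3: Horner steps 5 → 9 → 2, so m(3) = 2.
Codeword c = [4, 9, 5, 7, 2] ∈ F_11^5.


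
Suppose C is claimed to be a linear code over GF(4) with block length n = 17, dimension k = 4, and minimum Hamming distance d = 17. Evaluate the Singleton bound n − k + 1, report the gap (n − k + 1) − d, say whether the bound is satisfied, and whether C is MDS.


Singleton RHS = n − k + 1 = 14, slack = -3, bound violated (no such code; not MDS).

Singleton bound: d ≤ n − k + 1.
Here n = 17, k = 4, so n − k + 1 = 14.
Given d = 17, check d ≤ 14: NO.
Slack = (n − k + 1) − d = -3.
The slack is negative: d = 17 exceeds n − k + 1 = 14 by 3, so the Singleton bound is violated and no linear [17, 4, 17]_4 code can exist. In particular it is not MDS (MDS requires d = n − k + 1 exactly).
Description: the claimed parameters are [17, 4, 17]_4; such a code would be impossible (violates the Singleton bound).


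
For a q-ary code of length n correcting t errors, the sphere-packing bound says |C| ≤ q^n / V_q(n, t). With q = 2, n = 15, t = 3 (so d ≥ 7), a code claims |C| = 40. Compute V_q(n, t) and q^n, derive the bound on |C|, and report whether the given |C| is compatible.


V_q(n, t) = 576, q^n = 32768, Hamming bound = 56, |C| = 40 ≤ bound (satisfied).

Step 1: Compute V_q(n, t) = Σ_{j=0}^3 C(n, j) (q−1)^j.
  j = 0: C(15,0)·(1)^0 = 1·1 = 1.
  j = 1: C(15,1)·(1)^1 = 15·1 = 15.
  j = 2: C(15,2)·(1)^2 = 105·1 = 105.
  j = 3: C(15,3)·(1)^3 = 455·1 = 455.
  V_q(n, t) = 1 + 15 + 105 + 455 = 576.
Step 2: q^n = 2^15 = 32768.
Step 3: Hamming bound ⌊q^n / V_q(n,t)⌋ = ⌊32768/576⌋ = 56.
Step 4: Compare |C| = 40 to 56: satisfied.
The claimed |C| lies below the Hamming bound.


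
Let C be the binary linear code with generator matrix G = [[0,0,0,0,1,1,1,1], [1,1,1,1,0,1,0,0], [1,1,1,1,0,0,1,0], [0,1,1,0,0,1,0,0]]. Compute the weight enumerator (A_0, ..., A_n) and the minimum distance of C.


Weight distribution: A_0 = 1, A_2 = 3, A_3 = 2, A_4 = 3, A_5 = 4, A_6 = 1, A_7 = 2. Minimum distance d = 2.

Enumerate all 2^4 = 16 messages m ∈ F_2^4.
For each, compute codeword c = mG in F_2^8, then tally its weight.
  m = 0000 → c = 00000000, weight = 0.
  m = 1000 → c = 00001111, weight = 4.
  m = 0100 → c = 11110100, weight = 5.
  m = 1100 → c = 11111011, weight = 7.
  m = 0010 → c = 11110010, weight = 5.
  m = 1010 → c = 11111101, weight = 7.
  m = 0110 → c = 00000110, weight = 2.
  m = 1110 → c = 00001001, weight = 2.
  m = 0001 → c = 01100100, weight = 3.
  m = 1001 → c = 01101011, weight = 5.
  m = 0101 → c = 10010000, weight = 2.
  m = 1101 → c = 10011111, weight = 6.
  m = 0011 → c = 10010110, weight = 4.
  m = 1011 → c = 10011001, weight = 4.
  m = 0111 → c = 01100010, weight = 3.
  m = 1111 → c = 01101101, weight = 5.
Tally weights:
  weight 0: 1 codewords.
  weight 2: 3 codewords.
  weight 3: 2 codewords.
  weight 4: 3 codewords.
  weight 5: 4 codewords.
  weight 6: 1 codewords.
  weight 7: 2 codewords.
Minimum distance d = smallest w > 0 with A_w > 0 = 2.
Sanity: Σ A_w = 16 = 2^4 = 16 ✓.


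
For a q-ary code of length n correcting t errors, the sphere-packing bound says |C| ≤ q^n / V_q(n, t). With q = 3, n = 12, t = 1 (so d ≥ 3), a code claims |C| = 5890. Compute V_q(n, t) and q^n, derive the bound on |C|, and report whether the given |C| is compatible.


V_q(n, t) = 25, q^n = 531441, Hamming bound = 21257, |C| = 5890 ≤ bound (satisfied).

Step 1: Compute V_q(n, t) = Σ_{j=0}^1 C(n, j) (q−1)^j.
  j = 0: C(12,0)·(2)^0 = 1·1 = 1.
  j = 1: C(12,1)·(2)^1 = 12·2 = 24.
  V_q(n, t) = 1 + 24 = 25.
Step 2: q^n = 3^12 = 531441.
Step 3: Hamming bound ⌊q^n / V_q(n,t)⌋ = ⌊531441/25⌋ = 21257.
Step 4: Compare |C| = 5890 to 21257: satisfied.
The claimed |C| lies below the Hamming bound.


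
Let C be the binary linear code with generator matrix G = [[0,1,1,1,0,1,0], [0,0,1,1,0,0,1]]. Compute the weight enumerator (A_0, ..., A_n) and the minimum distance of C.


Weight distribution: A_0 = 1, A_3 = 2, A_4 = 1. Minimum distance d = 3.

Enumerate all 2^2 = 4 messages m ∈ F_2^2.
For each, compute codeword c = mG in F_2^7, then tally its weight.
  m = 00 → c = 0000000, weight = 0.
  m = 10 → c = 0111010, weight = 4.
  m = 01 → c = 0011001, weight = 3.
  m = 11 → c = 0100011, weight = 3.
Tally weights:
  weight 0: 1 codewords.
  weight 3: 2 codewords.
  weight 4: 1 codewords.
Minimum distance d = smallest w > 0 with A_w > 0 = 3.
Sanity: Σ A_w = 4 = 2^2 = 4 ✓.


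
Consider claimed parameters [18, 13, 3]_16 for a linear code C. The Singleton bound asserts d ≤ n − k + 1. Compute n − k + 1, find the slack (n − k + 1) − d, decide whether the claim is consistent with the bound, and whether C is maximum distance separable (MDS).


Singleton RHS = n − k + 1 = 6, slack = 3, bound satisfied, not MDS.

Singleton bound: d ≤ n − k + 1.
Here n = 18, k = 13, so n − k + 1 = 6.
Given d = 3, check d ≤ 6: YES.
Slack = (n − k + 1) − d = 3.
The code is NOT MDS (slack = 3 > 0).
Description: the claimed parameters are [18, 13, 3]_16; such a code would be non-MDS.


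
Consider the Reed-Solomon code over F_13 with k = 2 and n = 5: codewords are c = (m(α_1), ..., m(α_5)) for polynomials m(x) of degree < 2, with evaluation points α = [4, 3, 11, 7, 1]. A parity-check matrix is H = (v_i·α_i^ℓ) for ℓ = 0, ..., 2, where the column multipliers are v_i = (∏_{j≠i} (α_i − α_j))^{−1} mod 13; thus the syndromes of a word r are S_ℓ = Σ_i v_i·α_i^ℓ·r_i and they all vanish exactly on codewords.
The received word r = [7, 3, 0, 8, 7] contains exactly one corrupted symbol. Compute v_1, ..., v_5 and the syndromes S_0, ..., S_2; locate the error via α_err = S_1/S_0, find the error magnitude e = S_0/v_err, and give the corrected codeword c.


S = (10, 1, 4), error at position 1, error magnitude e = 6, c = [1, 3, 0, 8, 7].

Step 1: column multipliers v_i = (∏_{j≠i}(α_i − α_j))^{−1} mod 13.
  i = 1 (α = 4): (4−3)(4−11)(4−7)(4−1) = 1·(−7)·(−3)·3 = 63 ≡ 11, so v_1 = 11^{−1} = 6 (mod 13).
  i = 2 (α = 3): (3−4)(3−11)(3−7)(3−1) = (−1)·(−8)·(−4)·2 = −64 ≡ 1, so v_2 = 1^{−1} = 1 (mod 13).
  i = 3 (α = 11): (11−4)(11−3)(11−7)(11−1) = 7·8·4·10 = 2240 ≡ 4, so v_3 = 4^{−1} = 10 (mod 13).
  i = 4 (α = 7): (7−4)(7−3)(7−11)(7−1) = 3·4·(−4)·6 = −288 ≡ 11, so v_4 = 11^{−1} = 6 (mod 13).
  i = 5 (α = 1): (1−4)(1−3)(1−11)(1−7) = (−3)·(−2)·(−10)·(−6) = 360 ≡ 9, so v_5 = 9^{−1} = 3 (mod 13).
  v = [6, 1, 10, 6, 3].
Step 2: syndromes of r = [7, 3, 0, 8, 7] (all sums mod 13).
  S_0 = Σ v_i r_i = 6·7 + 1·3 + 10·0 + 6·8 + 3·7 = 114 ≡ 10.
  S_1 = Σ v_i α_i r_i = 6·4·7 + 1·3·3 + 10·11·0 + 6·7·8 + 3·1·7 = 534 ≡ 1.
  α_i^2 mod 13 = [3, 9, 4, 10, 1].
  S_2 = Σ v_i α_i^2 r_i = 6·3·7 + 1·9·3 + 10·4·0 + 6·10·8 + 3·1·7 = 654 ≡ 4.
  S = (10, 1, 4) ≠ 0, so r is not a codeword (an error is present).
Step 3: locate the error. For a single error e at position i, S_ℓ = v_i·e·α_i^ℓ, so α_err = S_1/S_0.
  S_0^{−1} = 10^{−1} = 4 (mod 13), so α_err = 1·4 = 4 ≡ 4 = α_1. Error position i = 1.
  Consistency check: S_2/S_1 = 4·1 = 4 ≡ 4 = α_err ✓ (single-error assumption holds).
Step 4: error magnitude e = S_0/v_1 = S_0·∏_{j≠1}(α_1 − α_j) = 10·11 = 110 ≡ 6 (mod 13).
Step 5: correct position 1: c_1 = r_1 − e = 7 − 6 ≡ 1 (mod 13). Hence c = [1, 3, 0, 8, 7].
  Check: interpolating c through the α_i gives m(x) = 9 + 11·x (degree < 2) with m(α_i) = c_i for every i, so c is indeed a codeword.


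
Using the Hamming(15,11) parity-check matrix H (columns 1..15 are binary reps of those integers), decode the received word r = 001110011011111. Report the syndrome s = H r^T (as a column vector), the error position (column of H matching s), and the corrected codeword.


s = (1, 0, 0, 0)^T, error position = 8, corrected codeword c = 001110001011111

Compute s = H r^T mod 2 one row at a time:
  s_1 = 1 + 1 + 0 + 1 + 1 + 1 + 1 + 1 = 7 ≡ 1 (mod 2).
  s_2 = 1 + 1 + 0 + 0 + 1 + 1 + 1 + 1 = 6 ≡ 0 (mod 2).
  s_3 = 0 + 1 + 0 + 0 + 0 + 1 + 1 + 1 = 4 ≡ 0 (mod 2).
  s_4 = 0 + 1 + 1 + 0 + 1 + 1 + 1 + 1 = 6 ≡ 0 (mod 2).
s = (1, 0, 0, 0)^T — this equals column 8 of H (binary 1000), so error is at position 8.
Correct: flip bit 8 of r = 001110011011111 to get c = 001110001011111.


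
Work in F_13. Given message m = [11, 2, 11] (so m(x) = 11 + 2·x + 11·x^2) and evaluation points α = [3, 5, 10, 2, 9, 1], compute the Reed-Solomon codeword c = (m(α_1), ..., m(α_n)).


c = [12, 10, 0, 7, 10, 11]

Message polynomial: m(x) = 11 + 2·x + 11·x^2 (mod 13).
For each evaluation point α_i, compute m(α_i) mod 13:
  α_1 = 3: Horner steps 11 → 9 → 12, so m(3) = 12.
  α_2 = 5: Horner steps 11 → 5 → 10, so m(5) = 10.
  α_3 = 10: Horner steps 11 → 8 → 0, so m(10) = 0.
  α_4 = 2: Horner steps 11 → 11 → 7, so m(2) = 7.
  α_5 = 9: Horner steps 11 → 10 → 10, so m(9) = 10.
  α_6 = 1: Horner steps 11 → 0 → 11, so m(1) = 11.
Codeword c = [12, 10, 0, 7, 10, 11] ∈ F_13^6.


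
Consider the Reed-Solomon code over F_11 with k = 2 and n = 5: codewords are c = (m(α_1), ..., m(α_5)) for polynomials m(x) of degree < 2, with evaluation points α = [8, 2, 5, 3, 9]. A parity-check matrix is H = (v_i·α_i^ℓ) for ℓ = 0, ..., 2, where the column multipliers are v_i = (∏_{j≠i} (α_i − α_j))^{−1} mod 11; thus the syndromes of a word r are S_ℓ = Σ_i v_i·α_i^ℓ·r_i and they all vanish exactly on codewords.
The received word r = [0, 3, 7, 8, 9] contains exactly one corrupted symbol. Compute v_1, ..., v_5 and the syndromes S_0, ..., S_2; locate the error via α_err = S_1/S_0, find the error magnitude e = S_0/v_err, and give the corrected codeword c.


S = (5, 1, 9), error at position 5, error magnitude e = 4, c = [0, 3, 7, 8, 5].

Step 1: column multipliers v_i = (∏_{j≠i}(α_i − α_j))^{−1} mod 11.
  i = 1 (α = 8): (8−2)(8−5)(8−3)(8−9) = 6·3·5·(−1) = −90 ≡ 9, so v_1 = 9^{−1} = 5 (mod 11).
  i = 2 (α = 2): (2−8)(2−5)(2−3)(2−9) = (−6)·(−3)·(−1)·(−7) = 126 ≡ 5, so v_2 = 5^{−1} = 9 (mod 11).
  i = 3 (α = 5): (5−8)(5−2)(5−3)(5−9) = (−3)·3·2·(−4) = 72 ≡ 6, so v_3 = 6^{−1} = 2 (mod 11).
  i = 4 (α = 3): (3−8)(3−2)(3−5)(3−9) = (−5)·1·(−2)·(−6) = −60 ≡ 6, so v_4 = 6^{−1} = 2 (mod 11).
  i = 5 (α = 9): (9−8)(9−2)(9−5)(9−3) = 1·7·4·6 = 168 ≡ 3, so v_5 = 3^{−1} = 4 (mod 11).
  v = [5, 9, 2, 2, 4].
Step 2: syndromes of r = [0, 3, 7, 8, 9] (all sums mod 11).
  S_0 = Σ v_i r_i = 5·0 + 9·3 + 2·7 + 2·8 + 4·9 = 93 ≡ 5.
  S_1 = Σ v_i α_i r_i = 5·8·0 + 9·2·3 + 2·5·7 + 2·3·8 + 4·9·9 = 496 ≡ 1.
  α_i^2 mod 11 = [9, 4, 3, 9, 4].
  S_2 = Σ v_i α_i^2 r_i = 5·9·0 + 9·4·3 + 2·3·7 + 2·9·8 + 4·4·9 = 438 ≡ 9.
  S = (5, 1, 9) ≠ 0, so r is not a codeword (an error is present).
Step 3: locate the error. For a single error e at position i, S_ℓ = v_i·e·α_i^ℓ, so α_err = S_1/S_0.
  S_0^{−1} = 5^{−1} = 9 (mod 11), so α_err = 1·9 = 9 ≡ 9 = α_5. Error position i = 5.
  Consistency check: S_2/S_1 = 9·1 = 9 ≡ 9 = α_err ✓ (single-error assumption holds).
Step 4: error magnitude e = S_0/v_5 = S_0·∏_{j≠5}(α_5 − α_j) = 5·3 = 15 ≡ 4 (mod 11).
Step 5: correct position 5: c_5 = r_5 − e = 9 − 4 ≡ 5 (mod 11). Hence c = [0, 3, 7, 8, 5].
  Check: interpolating c through the α_i gives m(x) = 4 + 5·x (degree < 2) with m(α_i) = c_i for every i, so c is indeed a codeword.


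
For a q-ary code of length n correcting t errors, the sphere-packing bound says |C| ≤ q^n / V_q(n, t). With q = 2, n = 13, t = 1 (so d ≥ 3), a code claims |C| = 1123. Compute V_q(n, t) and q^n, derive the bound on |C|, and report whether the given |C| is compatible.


V_q(n, t) = 14, q^n = 8192, Hamming bound = 585, |C| = 1123 > bound (violated).

Step 1: Compute V_q(n, t) = Σ_{j=0}^1 C(n, j) (q−1)^j.
  j = 0: C(13,0)·(1)^0 = 1·1 = 1.
  j = 1: C(13,1)·(1)^1 = 13·1 = 13.
  V_q(n, t) = 1 + 13 = 14.
Step 2: q^n = 2^13 = 8192.
Step 3: Hamming bound ⌊q^n / V_q(n,t)⌋ = ⌊8192/14⌋ = 585.
Step 4: Compare |C| = 1123 to 585: violated.
The claimed |C| lies above the Hamming bound, so no 2-ary code of length 13 with d ≥ 3 can have 1123 codewords.


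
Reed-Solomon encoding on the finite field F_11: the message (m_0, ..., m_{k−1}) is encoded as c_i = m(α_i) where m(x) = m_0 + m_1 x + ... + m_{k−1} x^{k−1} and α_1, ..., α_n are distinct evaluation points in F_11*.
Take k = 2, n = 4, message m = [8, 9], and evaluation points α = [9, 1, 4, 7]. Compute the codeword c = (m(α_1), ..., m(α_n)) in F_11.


c = [1, 6, 0, 5]

Message polynomial: m(x) = 8 + 9·x (mod 11).
For each evaluation point α_i, compute m(α_i) mod 11:
  α_1 = 9: Horner steps 9 → 1, so m(9) = 1.
  α_2 = 1: Horner steps 9 → 6, so m(1) = 6.
  α_3 = 4: Horner steps 9 → 0, so m(4) = 0.
  α_4 = 7: Horner steps 9 → 5, so m(7) = 5.
Codeword c = [1, 6, 0, 5] ∈ F_11^4.


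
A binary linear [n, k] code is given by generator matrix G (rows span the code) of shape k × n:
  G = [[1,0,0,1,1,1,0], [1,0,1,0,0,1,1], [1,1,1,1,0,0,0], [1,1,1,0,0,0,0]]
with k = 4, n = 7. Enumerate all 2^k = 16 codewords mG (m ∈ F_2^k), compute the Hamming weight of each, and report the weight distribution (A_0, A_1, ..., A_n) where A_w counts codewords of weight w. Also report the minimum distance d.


Weight distribution: A_0 = 1, A_1 = 1, A_3 = 4, A_4 = 7, A_5 = 3. Minimum distance d = 1.

Enumerate all 2^4 = 16 messages m ∈ F_2^4.
For each, compute codeword c = mG in F_2^7, then tally its weight.
  m = 0000 → c = 0000000, weight = 0.
  m = 1000 → c = 1001110, weight = 4.
  m = 0100 → c = 1010011, weight = 4.
  m = 1100 → c = 0011101, weight = 4.
  m = 0010 → c = 1111000, weight = 4.
  m = 1010 → c = 0110110, weight = 4.
  m = 0110 → c = 0101011, weight = 4.
  m = 1110 → c = 1100101, weight = 4.
  m = 0001 → c = 1110000, weight = 3.
  m = 1001 → c = 0111110, weight = 5.
  m = 0101 → c = 0100011, weight = 3.
  m = 1101 → c = 1101101, weight = 5.
  m = 0011 → c = 0001000, weight = 1.
  m = 1011 → c = 1000110, weight = 3.
  m = 0111 → c = 1011011, weight = 5.
  m = 1111 → c = 0010101, weight = 3.
Tally weights:
  weight 0: 1 codewords.
  weight 1: 1 codewords.
  weight 3: 4 codewords.
  weight 4: 7 codewords.
  weight 5: 3 codewords.
Minimum distance d = smallest w > 0 with A_w > 0 = 1.
Sanity: Σ A_w = 16 = 2^4 = 16 ✓.


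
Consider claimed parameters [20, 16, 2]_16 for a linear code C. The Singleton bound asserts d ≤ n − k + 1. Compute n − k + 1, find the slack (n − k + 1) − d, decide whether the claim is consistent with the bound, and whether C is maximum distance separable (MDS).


Singleton RHS = n − k + 1 = 5, slack = 3, bound satisfied, not MDS.

Singleton bound: d ≤ n − k + 1.
Here n = 20, k = 16, so n − k + 1 = 5.
Given d = 2, check d ≤ 5: YES.
Slack = (n − k + 1) − d = 3.
The code is NOT MDS (slack = 3 > 0).
Description: the claimed parameters are [20, 16, 2]_16; such a code would be non-MDS.


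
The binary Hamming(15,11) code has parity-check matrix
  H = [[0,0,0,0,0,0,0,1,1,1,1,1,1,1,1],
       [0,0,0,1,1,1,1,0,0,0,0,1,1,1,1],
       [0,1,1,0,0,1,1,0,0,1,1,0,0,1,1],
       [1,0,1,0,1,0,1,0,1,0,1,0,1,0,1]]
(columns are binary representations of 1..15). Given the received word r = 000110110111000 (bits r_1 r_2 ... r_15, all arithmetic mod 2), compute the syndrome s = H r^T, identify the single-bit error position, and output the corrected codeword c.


s = (0, 0, 1, 1)^T, error position = 3, corrected codeword c = 001110110111000

Compute s = H r^T mod 2 one row at a time:
  s_1 = 1 + 0 + 1 + 1 + 1 + 0 + 0 + 0 = 4 ≡ 0 (mod 2).
  s_2 = 1 + 1 + 0 + 1 + 1 + 0 + 0 + 0 = 4 ≡ 0 (mod 2).
  s_3 = 0 + 0 + 0 + 1 + 1 + 1 + 0 + 0 = 3 ≡ 1 (mod 2).
  s_4 = 0 + 0 + 1 + 1 + 0 + 1 + 0 + 0 = 3 ≡ 1 (mod 2).
s = (0, 0, 1, 1)^T — this equals column 3 of H (binary 0011), so error is at position 3.
Correct: flip bit 3 of r = 000110110111000 to get c = 001110110111000.


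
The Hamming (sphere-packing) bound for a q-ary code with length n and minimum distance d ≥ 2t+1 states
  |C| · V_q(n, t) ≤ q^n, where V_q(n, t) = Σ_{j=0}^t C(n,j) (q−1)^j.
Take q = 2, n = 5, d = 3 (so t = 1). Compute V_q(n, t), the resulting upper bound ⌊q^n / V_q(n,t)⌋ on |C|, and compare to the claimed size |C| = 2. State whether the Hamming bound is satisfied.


V_q(n, t) = 6, q^n = 32, Hamming bound = 5, |C| = 2 ≤ bound (satisfied).

Step 1: Compute V_q(n, t) = Σ_{j=0}^1 C(n, j) (q−1)^j.
  j = 0: C(5,0)·(1)^0 = 1·1 = 1.
  j = 1: C(5,1)·(1)^1 = 5·1 = 5.
  V_q(n, t) = 1 + 5 = 6.
Step 2: q^n = 2^5 = 32.
Step 3: Hamming bound ⌊q^n / V_q(n,t)⌋ = ⌊32/6⌋ = 5.
Step 4: Compare |C| = 2 to 5: satisfied.
The claimed |C| lies below the Hamming bound.


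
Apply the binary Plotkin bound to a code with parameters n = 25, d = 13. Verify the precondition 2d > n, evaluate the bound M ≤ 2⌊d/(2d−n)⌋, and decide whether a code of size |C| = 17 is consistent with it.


Plotkin bound M ≤ 26; given |C| = 17 ≤ bound (satisfied).

Check applicability: 2d = 26, n = 25.
2d − n = 1 > 0, so Plotkin applies.
Compute d/(2d−n) = 13/1 ≈ 13.0000.
⌊d/(2d−n)⌋ = 13.
Plotkin bound: M ≤ 2·13 = 26.
Given |C| = 17, check: satisfied.
This |C| is below the Plotkin bound.


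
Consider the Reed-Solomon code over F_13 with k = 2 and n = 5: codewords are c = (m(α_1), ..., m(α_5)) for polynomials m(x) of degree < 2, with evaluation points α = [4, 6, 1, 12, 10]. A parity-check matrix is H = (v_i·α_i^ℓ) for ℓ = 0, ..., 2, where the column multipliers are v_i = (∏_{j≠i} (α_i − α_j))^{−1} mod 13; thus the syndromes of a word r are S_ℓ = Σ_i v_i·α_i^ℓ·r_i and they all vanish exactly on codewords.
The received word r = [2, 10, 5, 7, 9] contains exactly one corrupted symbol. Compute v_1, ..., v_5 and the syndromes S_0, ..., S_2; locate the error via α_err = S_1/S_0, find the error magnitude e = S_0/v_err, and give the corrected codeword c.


S = (6, 10, 8), error at position 2, error magnitude e = 10, c = [2, 0, 5, 7, 9].

Step 1: column multipliers v_i = (∏_{j≠i}(α_i − α_j))^{−1} mod 13.
  i = 1 (α = 4): (4−6)(4−1)(4−12)(4−10) = (−2)·3·(−8)·(−6) = −288 ≡ 11, so v_1 = 11^{−1} = 6 (mod 13).
  i = 2 (α = 6): (6−4)(6−1)(6−12)(6−10) = 2·5·(−6)·(−4) = 240 ≡ 6, so v_2 = 6^{−1} = 11 (mod 13).
  i = 3 (α = 1): (1−4)(1−6)(1−12)(1−10) = (−3)·(−5)·(−11)·(−9) = 1485 ≡ 3, so v_3 = 3^{−1} = 9 (mod 13).
  i = 4 (α = 12): (12−4)(12−6)(12−1)(12−10) = 8·6·11·2 = 1056 ≡ 3, so v_4 = 3^{−1} = 9 (mod 13).
  i = 5 (α = 10): (10−4)(10−6)(10−1)(10−12) = 6·4·9·(−2) = −432 ≡ 10, so v_5 = 10^{−1} = 4 (mod 13).
  v = [6, 11, 9, 9, 4].
Step 2: syndromes of r = [2, 10, 5, 7, 9] (all sums mod 13).
  S_0 = Σ v_i r_i = 6·2 + 11·10 + 9·5 + 9·7 + 4·9 = 266 ≡ 6.
  S_1 = Σ v_i α_i r_i = 6·4·2 + 11·6·10 + 9·1·5 + 9·12·7 + 4·10·9 = 1869 ≡ 10.
  α_i^2 mod 13 = [3, 10, 1, 1, 9].
  S_2 = Σ v_i α_i^2 r_i = 6·3·2 + 11·10·10 + 9·1·5 + 9·1·7 + 4·9·9 = 1568 ≡ 8.
  S = (6, 10, 8) ≠ 0, so r is not a codeword (an error is present).
Step 3: locate the error. For a single error e at position i, S_ℓ = v_i·e·α_i^ℓ, so α_err = S_1/S_0.
  S_0^{−1} = 6^{−1} = 11 (mod 13), so α_err = 10·11 = 110 ≡ 6 = α_2. Error position i = 2.
  Consistency check: S_2/S_1 = 8·4 = 32 ≡ 6 = α_err ✓ (single-error assumption holds).
Step 4: error magnitude e = S_0/v_2 = S_0·∏_{j≠2}(α_2 − α_j) = 6·6 = 36 ≡ 10 (mod 13).
Step 5: correct position 2: c_2 = r_2 − e = 10 − 10 ≡ 0 (mod 13). Hence c = [2, 0, 5, 7, 9].
  Check: interpolating c through the α_i gives m(x) = 6 + 12·x (degree < 2) with m(α_i) = c_i for every i, so c is indeed a codeword.


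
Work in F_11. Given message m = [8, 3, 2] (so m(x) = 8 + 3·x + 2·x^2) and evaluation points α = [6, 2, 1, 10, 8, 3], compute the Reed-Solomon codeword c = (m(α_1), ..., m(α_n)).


c = [10, 0, 2, 7, 6, 2]

Message polynomial: m(x) = 8 + 3·x + 2·x^2 (mod 11).
For each evaluation point α_i, compute m(α_i) mod 11:
  α_1 = 6: Horner steps 2 → 4 → 10, so m(6) = 10.
  α_2 = 2: Horner steps 2 → 7 → 0, so m(2) = 0.
  α_3 = 1: Horner steps 2 → 5 → 2, so m(1) = 2.
  α_4 = 10: Horner steps 2 → 1 → 7, so m(10) = 7.
  α_5 = 8: Horner steps 2 → 8 → 6, so m(8) = 6.
  α_6 = 3: Horner steps 2 → 9 → 2, so m(3) = 2.
Codeword c = [10, 0, 2, 7, 6, 2] ∈ F_11^6.


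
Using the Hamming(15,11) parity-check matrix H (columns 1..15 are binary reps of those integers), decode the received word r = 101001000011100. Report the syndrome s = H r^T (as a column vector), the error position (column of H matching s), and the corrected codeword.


s = (1, 1, 1, 0)^T, error position = 14, corrected codeword c = 101001000011110

Compute s = H r^T mod 2 one row at a time:
  s_1 = 0 + 0 + 0 + 1 + 1 + 1 + 0 + 0 = 3 ≡ 1 (mod 2).
  s_2 = 0 + 0 + 1 + 0 + 1 + 1 + 0 + 0 = 3 ≡ 1 (mod 2).
  s_3 = 0 + 1 + 1 + 0 + 0 + 1 + 0 + 0 = 3 ≡ 1 (mod 2).
  s_4 = 1 + 1 + 0 + 0 + 0 + 1 + 1 + 0 = 4 ≡ 0 (mod 2).
s = (1, 1, 1, 0)^T — this equals column 14 of H (binary 1110), so error is at position 14.
Correct: flip bit 14 of r = 101001000011100 to get c = 101001000011110.


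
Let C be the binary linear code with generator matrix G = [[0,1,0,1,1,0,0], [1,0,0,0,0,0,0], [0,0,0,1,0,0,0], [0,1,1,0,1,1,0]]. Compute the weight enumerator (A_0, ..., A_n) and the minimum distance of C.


Weight distribution: A_0 = 1, A_1 = 2, A_2 = 3, A_3 = 4, A_4 = 3, A_5 = 2, A_6 = 1. Minimum distance d = 1.

Enumerate all 2^4 = 16 messages m ∈ F_2^4.
For each, compute codeword c = mG in F_2^7, then tally its weight.
  m = 0000 → c = 0000000, weight = 0.
  m = 1000 → c = 0101100, weight = 3.
  m = 0100 → c = 1000000, weight = 1.
  m = 1100 → c = 1101100, weight = 4.
  m = 0010 → c = 0001000, weight = 1.
  m = 1010 → c = 0100100, weight = 2.
  m = 0110 → c = 1001000, weight = 2.
  m = 1110 → c = 1100100, weight = 3.
  m = 0001 → c = 0110110, weight = 4.
  m = 1001 → c = 0011010, weight = 3.
  m = 0101 → c = 1110110, weight = 5.
  m = 1101 → c = 1011010, weight = 4.
  m = 0011 → c = 0111110, weight = 5.
  m = 1011 → c = 0010010, weight = 2.
  m = 0111 → c = 1111110, weight = 6.
  m = 1111 → c = 1010010, weight = 3.
Tally weights:
  weight 0: 1 codewords.
  weight 1: 2 codewords.
  weight 2: 3 codewords.
  weight 3: 4 codewords.
  weight 4: 3 codewords.
  weight 5: 2 codewords.
  weight 6: 1 codewords.
Minimum distance d = smallest w > 0 with A_w > 0 = 1.
Sanity: Σ A_w = 16 = 2^4 = 16 ✓.


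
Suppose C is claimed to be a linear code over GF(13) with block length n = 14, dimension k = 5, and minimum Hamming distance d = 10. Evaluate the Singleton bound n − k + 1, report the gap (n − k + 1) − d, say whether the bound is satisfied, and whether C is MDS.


Singleton RHS = n − k + 1 = 10, slack = 0, bound satisfied, MDS.

Singleton bound: d ≤ n − k + 1.
Here n = 14, k = 5, so n − k + 1 = 10.
Given d = 10, check d ≤ 10: YES.
Slack = (n − k + 1) − d = 0.
The code is MDS (slack = 0).
Description: the claimed parameters are [14, 5, 10]_13; such a code would be MDS (meets Singleton bound).


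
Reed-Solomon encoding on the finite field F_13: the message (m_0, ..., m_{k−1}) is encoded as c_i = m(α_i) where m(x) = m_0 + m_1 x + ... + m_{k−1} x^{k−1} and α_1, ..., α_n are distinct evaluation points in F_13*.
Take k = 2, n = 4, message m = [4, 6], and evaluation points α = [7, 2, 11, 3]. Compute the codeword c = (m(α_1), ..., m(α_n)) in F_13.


c = [7, 3, 5, 9]

Message polynomial: m(x) = 4 + 6·x (mod 13).
For each evaluation point α_i, compute m(α_i) mod 13:
  α_1 = 7: Horner steps 6 → 7, so m(7) = 7.
  α_2 = 2: Horner steps 6 → 3, so m(2) = 3.
  α_3 = 11: Horner steps 6 → 5, so m(11) = 5.
  α_4 = 3: Horner steps 6 → 9, so m(3) = 9.
Codeword c = [7, 3, 5, 9] ∈ F_13^4.


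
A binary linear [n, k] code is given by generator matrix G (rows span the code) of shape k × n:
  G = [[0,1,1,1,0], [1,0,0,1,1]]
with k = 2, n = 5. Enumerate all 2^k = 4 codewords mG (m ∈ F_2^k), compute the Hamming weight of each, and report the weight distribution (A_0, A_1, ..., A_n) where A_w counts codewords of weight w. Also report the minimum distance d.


Weight distribution: A_0 = 1, A_3 = 2, A_4 = 1. Minimum distance d = 3.

Enumerate all 2^2 = 4 messages m ∈ F_2^2.
For each, compute codeword c = mG in F_2^5, then tally its weight.
  m = 00 → c = 00000, weight = 0.
  m = 10 → c = 01110, weight = 3.
  m = 01 → c = 10011, weight = 3.
  m = 11 → c = 11101, weight = 4.
Tally weights:
  weight 0: 1 codewords.
  weight 3: 2 codewords.
  weight 4: 1 codewords.
Minimum distance d = smallest w > 0 with A_w > 0 = 3.
Sanity: Σ A_w = 4 = 2^2 = 4 ✓.


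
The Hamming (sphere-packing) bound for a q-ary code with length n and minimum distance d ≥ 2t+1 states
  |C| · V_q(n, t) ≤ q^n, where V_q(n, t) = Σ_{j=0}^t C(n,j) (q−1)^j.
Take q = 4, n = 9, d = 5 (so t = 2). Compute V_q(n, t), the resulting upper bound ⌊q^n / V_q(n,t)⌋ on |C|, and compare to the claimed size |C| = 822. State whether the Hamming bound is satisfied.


V_q(n, t) = 352, q^n = 262144, Hamming bound = 744, |C| = 822 > bound (violated).

Step 1: Compute V_q(n, t) = Σ_{j=0}^2 C(n, j) (q−1)^j.
  j = 0: C(9,0)·(3)^0 = 1·1 = 1.
  j = 1: C(9,1)·(3)^1 = 9·3 = 27.
  j = 2: C(9,2)·(3)^2 = 36·9 = 324.
  V_q(n, t) = 1 + 27 + 324 = 352.
Step 2: q^n = 4^9 = 262144.
Step 3: Hamming bound ⌊q^n / V_q(n,t)⌋ = ⌊262144/352⌋ = 744.
Step 4: Compare |C| = 822 to 744: violated.
The claimed |C| lies above the Hamming bound, so no 4-ary code of length 9 with d ≥ 5 can have 822 codewords.


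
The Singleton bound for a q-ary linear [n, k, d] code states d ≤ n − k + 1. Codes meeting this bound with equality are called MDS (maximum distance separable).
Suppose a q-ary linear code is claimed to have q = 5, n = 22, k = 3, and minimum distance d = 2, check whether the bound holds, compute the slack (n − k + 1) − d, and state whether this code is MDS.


Singleton RHS = n − k + 1 = 20, slack = 18, bound satisfied, not MDS.

Singleton bound: d ≤ n − k + 1.
Here n = 22, k = 3, so n − k + 1 = 20.
Given d = 2, check d ≤ 20: YES.
Slack = (n − k + 1) − d = 18.
The code is NOT MDS (slack = 18 > 0).
Description: the claimed parameters are [22, 3, 2]_5; such a code would be non-MDS.


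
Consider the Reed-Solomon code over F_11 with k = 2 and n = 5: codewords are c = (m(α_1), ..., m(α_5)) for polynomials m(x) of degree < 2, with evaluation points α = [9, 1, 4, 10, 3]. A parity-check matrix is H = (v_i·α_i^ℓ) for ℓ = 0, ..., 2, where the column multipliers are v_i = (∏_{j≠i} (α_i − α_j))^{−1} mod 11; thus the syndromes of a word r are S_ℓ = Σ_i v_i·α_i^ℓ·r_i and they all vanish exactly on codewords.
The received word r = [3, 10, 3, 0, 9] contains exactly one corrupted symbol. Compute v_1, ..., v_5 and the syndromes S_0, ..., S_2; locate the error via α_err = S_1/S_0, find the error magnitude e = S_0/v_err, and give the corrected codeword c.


S = (4, 3, 5), error at position 1, error magnitude e = 8, c = [6, 10, 3, 0, 9].

Step 1: column multipliers v_i = (∏_{j≠i}(α_i − α_j))^{−1} mod 11.
  i = 1 (α = 9): (9−1)(9−4)(9−10)(9−3) = 8·5·(−1)·6 = −240 ≡ 2, so v_1 = 2^{−1} = 6 (mod 11).
  i = 2 (α = 1): (1−9)(1−4)(1−10)(1−3) = (−8)·(−3)·(−9)·(−2) = 432 ≡ 3, so v_2 = 3^{−1} = 4 (mod 11).
  i = 3 (α = 4): (4−9)(4−1)(4−10)(4−3) = (−5)·3·(−6)·1 = 90 ≡ 2, so v_3 = 2^{−1} = 6 (mod 11).
  i = 4 (α = 10): (10−9)(10−1)(10−4)(10−3) = 1·9·6·7 = 378 ≡ 4, so v_4 = 4^{−1} = 3 (mod 11).
  i = 5 (α = 3): (3−9)(3−1)(3−4)(3−10) = (−6)·2·(−1)·(−7) = −84 ≡ 4, so v_5 = 4^{−1} = 3 (mod 11).
  v = [6, 4, 6, 3, 3].
Step 2: syndromes of r = [3, 10, 3, 0, 9] (all sums mod 11).
  S_0 = Σ v_i r_i = 6·3 + 4·10 + 6·3 + 3·0 + 3·9 = 103 ≡ 4.
  S_1 = Σ v_i α_i r_i = 6·9·3 + 4·1·10 + 6·4·3 + 3·10·0 + 3·3·9 = 355 ≡ 3.
  α_i^2 mod 11 = [4, 1, 5, 1, 9].
  S_2 = Σ v_i α_i^2 r_i = 6·4·3 + 4·1·10 + 6·5·3 + 3·1·0 + 3·9·9 = 445 ≡ 5.
  S = (4, 3, 5) ≠ 0, so r is not a codeword (an error is present).
Step 3: locate the error. For a single error e at position i, S_ℓ = v_i·e·α_i^ℓ, so α_err = S_1/S_0.
  S_0^{−1} = 4^{−1} = 3 (mod 11), so α_err = 3·3 = 9 ≡ 9 = α_1. Error position i = 1.
  Consistency check: S_2/S_1 = 5·4 = 20 ≡ 9 = α_err ✓ (single-error assumption holds).
Step 4: error magnitude e = S_0/v_1 = S_0·∏_{j≠1}(α_1 − α_j) = 4·2 = 8 ≡ 8 (mod 11).
Step 5: correct position 1: c_1 = r_1 − e = 3 − 8 ≡ 6 (mod 11). Hence c = [6, 10, 3, 0, 9].
  Check: interpolating c through the α_i gives m(x) = 5 + 5·x (degree < 2) with m(α_i) = c_i for every i, so c is indeed a codeword.
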